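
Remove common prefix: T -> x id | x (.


Common prefix: 'x'
Factored: T -> x T', T' -> id | (


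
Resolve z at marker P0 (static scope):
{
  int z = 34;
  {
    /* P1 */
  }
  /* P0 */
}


z declared in the same block as P0
z = 34


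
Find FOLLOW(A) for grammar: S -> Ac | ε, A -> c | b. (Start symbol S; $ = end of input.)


$ ∈ FOLLOW(S). For each A -> αBβ: add FIRST(β)\{ε} to FOLLOW(B); if β nullable, add FOLLOW(A).
FOLLOW(A) = {c}


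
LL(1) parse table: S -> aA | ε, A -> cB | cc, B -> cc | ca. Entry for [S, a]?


For [S, a]: 'a' ∈ FIRST(aA)
Entry: S -> aA


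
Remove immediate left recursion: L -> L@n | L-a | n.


Left-recursive alternatives: L@n, L-a; non-recursive: n
Introduce L': L -> nL', L' -> @nL' | -aL' | ε


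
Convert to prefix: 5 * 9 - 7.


left-to-right (same/higher precedence on left): tree is (- (* 5 9) 7)
Prefix: - * 5 9 7


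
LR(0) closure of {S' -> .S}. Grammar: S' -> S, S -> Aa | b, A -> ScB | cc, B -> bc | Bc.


Start: S' -> .S
For each item with dot before a nonterminal B, add B -> .γ for every B-production
Closure: [S' -> .S, S -> .Aa, S -> .b, A -> .ScB, A -> .cc]


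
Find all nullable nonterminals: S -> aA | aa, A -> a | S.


A nonterminal is nullable iff some alternative derives ε (directly, or every symbol in it is nullable)
Nullable: {}


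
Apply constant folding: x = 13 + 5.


13 + 5 = 18 at compile time
Optimized: x = 18


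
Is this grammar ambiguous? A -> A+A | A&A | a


'a+a&a' has two parse trees (no precedence encoded between + and &)
Ambiguous


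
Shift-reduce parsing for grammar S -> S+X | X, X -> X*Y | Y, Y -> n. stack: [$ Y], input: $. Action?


'Y' (not preceded by X*) is the handle for X -> Y
Action: reduce (X -> Y)


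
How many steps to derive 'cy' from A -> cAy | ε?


Derivation: A => cAy => cy
Steps: 2


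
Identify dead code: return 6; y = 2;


statement follows a return and is unreachable
Dead: 'y = 2'


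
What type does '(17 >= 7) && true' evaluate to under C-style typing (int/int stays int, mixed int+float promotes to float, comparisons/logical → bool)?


Operand types: bool && bool
Rule: logical operators take bool operands and yield bool
Result type: bool


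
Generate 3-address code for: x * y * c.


Break into single-operator statements:
t1 = x * y
t2 = t1 * c


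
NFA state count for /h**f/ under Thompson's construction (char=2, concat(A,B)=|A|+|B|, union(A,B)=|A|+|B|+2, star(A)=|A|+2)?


Syntax tree has 2 char leaf(s), 0 union(s), 2 star(s)
chars contribute 2×2 = 4; each union adds +2; each star adds +2
Total: 4 + 0 + 4 = 8 states


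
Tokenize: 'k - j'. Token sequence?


Scan left to right, longest-match per lexeme
Tokens: ID(k), OP(-), ID(j)


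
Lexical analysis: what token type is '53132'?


Pattern: digits only
Type: INTEGER_LITERAL


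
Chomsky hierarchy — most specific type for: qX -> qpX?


LHS has context (more than one symbol) and |LHS| ≤ |RHS|
Classification: Type 1 (Context-Sensitive)


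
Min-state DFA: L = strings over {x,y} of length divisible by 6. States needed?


Track length mod 6: states 0..5, accept at 0
Minimal DFA: 6 states


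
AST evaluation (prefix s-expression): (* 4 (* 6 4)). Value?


Evaluate inner: (* 6 4) = 24
Evaluate root: (* 4 24) = 96
Result: 96


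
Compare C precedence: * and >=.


'*' is multiplicative (level 10); '>=' is relational (level 7)
Higher level binds tighter
'*' has higher precedence than '>='


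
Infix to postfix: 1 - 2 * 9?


* has higher precedence, evaluate 2*9 first
Postfix: 1 2 9 * -


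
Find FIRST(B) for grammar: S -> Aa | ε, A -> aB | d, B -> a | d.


Per alternative of B: FIRST(a) = {a}; FIRST(d) = {d}
FIRST(B) = {a, d}


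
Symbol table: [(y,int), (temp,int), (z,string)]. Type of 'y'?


Lookup 'y' → type int


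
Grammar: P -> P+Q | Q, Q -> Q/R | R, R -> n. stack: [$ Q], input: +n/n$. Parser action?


lookahead ∉ {/} so Q won't extend; reduce P -> Q
Action: reduce (P -> Q)


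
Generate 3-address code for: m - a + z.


Break into single-operator statements:
t1 = m - a
t2 = t1 + z


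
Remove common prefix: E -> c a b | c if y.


Common prefix: 'c'
Factored: E -> c E', E' -> a b | if y


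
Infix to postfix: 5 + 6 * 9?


* has higher precedence, evaluate 6*9 first
Postfix: 5 6 9 * +


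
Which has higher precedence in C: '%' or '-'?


'%' is multiplicative (level 10); '-' is additive (level 9)
Higher level binds tighter
'%' has higher precedence than '-'


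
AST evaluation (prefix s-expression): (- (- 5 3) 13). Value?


Evaluate inner: (- 5 3) = 2
Evaluate root: (- 2 13) = -11
Result: -11


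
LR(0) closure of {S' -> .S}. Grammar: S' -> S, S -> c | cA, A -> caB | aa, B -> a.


Start: S' -> .S
For each item with dot before a nonterminal B, add B -> .γ for every B-production
Closure: [S' -> .S, S -> .c, S -> .cA]


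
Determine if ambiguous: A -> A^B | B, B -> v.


precedence layered via separate nonterminal B: deterministic
Unambiguous


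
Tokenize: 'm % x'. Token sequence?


Scan left to right, longest-match per lexeme
Tokens: ID(m), OP(%), ID(x)


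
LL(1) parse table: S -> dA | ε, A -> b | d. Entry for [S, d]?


For [S, d]: 'd' ∈ FIRST(dA)
Entry: S -> dA


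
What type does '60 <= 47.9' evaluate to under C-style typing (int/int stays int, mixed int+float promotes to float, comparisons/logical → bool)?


Operand types: int <= float
Rule: comparison yields bool
Result type: bool


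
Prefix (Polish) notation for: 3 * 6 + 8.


left-to-right (same/higher precedence on left): tree is (+ (* 3 6) 8)
Prefix: + * 3 6 8


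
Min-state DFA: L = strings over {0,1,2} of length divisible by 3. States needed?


Track length mod 3: states 0..2, accept at 0
Minimal DFA: 3 states


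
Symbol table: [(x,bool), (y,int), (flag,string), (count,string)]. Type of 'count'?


Lookup 'count' → type string


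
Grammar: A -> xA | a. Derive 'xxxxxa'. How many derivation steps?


Derivation: A => xA => xxA => xxxA => xxxxA => xxxxxA => xxxxxa
Steps: 6


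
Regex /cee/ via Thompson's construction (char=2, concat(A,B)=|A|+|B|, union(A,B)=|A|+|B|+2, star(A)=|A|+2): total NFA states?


Syntax tree has 3 char leaf(s), 0 union(s), 0 star(s)
chars contribute 3×2 = 6; each union adds +2; each star adds +2
Total: 6 + 0 + 0 = 6 states


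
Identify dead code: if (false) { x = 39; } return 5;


condition is constant false, so the whole block is unreachable
Dead: 'if (false) { x = 39; }'


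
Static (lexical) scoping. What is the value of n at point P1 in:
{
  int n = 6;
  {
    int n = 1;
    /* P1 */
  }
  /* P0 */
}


n declared in the same block as P1
n = 1


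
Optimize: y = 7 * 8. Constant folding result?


7 * 8 = 56 at compile time
Optimized: y = 56


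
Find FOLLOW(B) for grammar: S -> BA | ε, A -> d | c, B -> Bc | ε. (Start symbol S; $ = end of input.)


$ ∈ FOLLOW(S). For each A -> αBβ: add FIRST(β)\{ε} to FOLLOW(B); if β nullable, add FOLLOW(A).
FOLLOW(B) = {c, d}


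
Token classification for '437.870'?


Pattern: digits with a decimal point
Type: FLOAT_LITERAL


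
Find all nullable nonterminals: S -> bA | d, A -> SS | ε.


A nonterminal is nullable iff some alternative derives ε (directly, or every symbol in it is nullable)
Nullable: {A}


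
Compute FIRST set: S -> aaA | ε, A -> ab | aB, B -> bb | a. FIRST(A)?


Per alternative of A: FIRST(ab) = {a}; FIRST(aB) = {a}
FIRST(A) = {a}


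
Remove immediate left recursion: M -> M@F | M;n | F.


Left-recursive alternatives: M@F, M;n; non-recursive: F
Introduce M': M -> FM', M' -> @FM' | ;nM' | ε


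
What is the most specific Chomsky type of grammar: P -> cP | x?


Right-linear: every RHS is a terminal or a terminal followed by one nonterminal
Classification: Type 3 (Regular)


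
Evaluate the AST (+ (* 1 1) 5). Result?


Evaluate inner: (* 1 1) = 1
Evaluate root: (+ 1 5) = 6
Result: 6


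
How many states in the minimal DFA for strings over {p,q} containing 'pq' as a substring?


KMP-style automaton: 2 progress states + 1 absorbing accept = 3
Minimal DFA: 3 states


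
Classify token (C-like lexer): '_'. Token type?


Pattern: letter/underscore followed by alphanumerics, not a keyword
Type: IDENTIFIER


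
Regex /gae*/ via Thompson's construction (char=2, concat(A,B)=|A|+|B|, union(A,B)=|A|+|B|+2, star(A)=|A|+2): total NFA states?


Syntax tree has 3 char leaf(s), 0 union(s), 1 star(s)
chars contribute 3×2 = 6; each union adds +2; each star adds +2
Total: 6 + 0 + 2 = 8 states


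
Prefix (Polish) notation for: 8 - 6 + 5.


left-to-right (same/higher precedence on left): tree is (+ (- 8 6) 5)
Prefix: + - 8 6 5


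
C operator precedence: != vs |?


'!=' is equality (level 6); '|' is bitwise OR (level 3)
Higher level binds tighter
'!=' has higher precedence than '|'


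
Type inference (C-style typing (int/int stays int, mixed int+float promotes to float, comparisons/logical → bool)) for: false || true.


Operand types: bool || bool
Rule: logical operators take bool operands and yield bool
Result type: bool


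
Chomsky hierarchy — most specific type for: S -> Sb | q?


Left-linear: every RHS is a terminal or one nonterminal followed by a terminal
Classification: Type 3 (Regular)


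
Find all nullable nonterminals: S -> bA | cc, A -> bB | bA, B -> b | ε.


A nonterminal is nullable iff some alternative derives ε (directly, or every symbol in it is nullable)
Nullable: {B}


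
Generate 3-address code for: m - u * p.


Break into single-operator statements:
t1 = u * p
t2 = m - t1


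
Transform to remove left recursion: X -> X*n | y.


Left-recursive alternatives: X*n; non-recursive: y
Introduce X': X -> yX', X' -> *nX' | ε


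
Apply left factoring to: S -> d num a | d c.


Common prefix: 'd'
Factored: S -> d S', S' -> num a | c


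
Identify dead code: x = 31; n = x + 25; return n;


x is read by n's definition; n is returned
No dead code


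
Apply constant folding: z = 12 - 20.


12 - 20 = -8 at compile time
Optimized: z = -8


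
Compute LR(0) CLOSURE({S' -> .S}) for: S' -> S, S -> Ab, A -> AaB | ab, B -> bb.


Start: S' -> .S
For each item with dot before a nonterminal B, add B -> .γ for every B-production
Closure: [S' -> .S, S -> .Ab, A -> .AaB, A -> .ab]


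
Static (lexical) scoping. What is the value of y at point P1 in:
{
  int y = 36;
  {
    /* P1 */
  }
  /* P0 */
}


P1's block does not declare y; resolves to the enclosing declaration at depth 0
y = 36


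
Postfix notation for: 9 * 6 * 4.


Left to right (same or higher precedence on left)
Postfix: 9 6 * 4 *


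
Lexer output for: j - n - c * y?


Scan left to right, longest-match per lexeme
Tokens: ID(j), OP(-), ID(n), OP(-), ID(c), OP(*), ID(y)


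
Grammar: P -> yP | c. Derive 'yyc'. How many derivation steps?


Derivation: P => yP => yyP => yyc
Steps: 3


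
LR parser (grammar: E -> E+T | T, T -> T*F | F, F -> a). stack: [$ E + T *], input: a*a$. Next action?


no handle; shift 'a'
Action: shift


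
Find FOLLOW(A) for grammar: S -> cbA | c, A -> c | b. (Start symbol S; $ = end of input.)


$ ∈ FOLLOW(S). For each A -> αBβ: add FIRST(β)\{ε} to FOLLOW(B); if β nullable, add FOLLOW(A).
FOLLOW(A) = {$}


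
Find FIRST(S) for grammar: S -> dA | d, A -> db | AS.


Per alternative of S: FIRST(dA) = {d}; FIRST(d) = {d}
FIRST(S) = {d}


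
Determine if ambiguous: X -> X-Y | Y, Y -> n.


precedence layered via separate nonterminal Y: deterministic
Unambiguous


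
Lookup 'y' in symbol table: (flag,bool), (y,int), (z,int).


Lookup 'y' → type int


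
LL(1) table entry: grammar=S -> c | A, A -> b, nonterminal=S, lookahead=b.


For [S, b]: 'b' ∈ FIRST(A)
Entry: S -> A


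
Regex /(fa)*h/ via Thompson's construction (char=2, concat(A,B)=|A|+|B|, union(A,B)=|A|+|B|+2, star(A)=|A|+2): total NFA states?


Syntax tree has 3 char leaf(s), 0 union(s), 1 star(s)
chars contribute 3×2 = 6; each union adds +2; each star adds +2
Total: 6 + 0 + 2 = 8 states


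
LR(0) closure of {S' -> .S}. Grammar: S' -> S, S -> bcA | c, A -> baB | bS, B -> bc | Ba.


Start: S' -> .S
For each item with dot before a nonterminal B, add B -> .γ for every B-production
Closure: [S' -> .S, S -> .bcA, S -> .c]


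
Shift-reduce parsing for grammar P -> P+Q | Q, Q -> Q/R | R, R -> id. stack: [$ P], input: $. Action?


start symbol P on stack, input exhausted
Action: accept


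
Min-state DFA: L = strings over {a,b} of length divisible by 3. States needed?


Track length mod 3: states 0..2, accept at 0
Minimal DFA: 3 states


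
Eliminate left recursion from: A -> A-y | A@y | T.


Left-recursive alternatives: A-y, A@y; non-recursive: T
Introduce A': A -> TA', A' -> -yA' | @yA' | ε


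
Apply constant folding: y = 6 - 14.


6 - 14 = -8 at compile time
Optimized: y = -8


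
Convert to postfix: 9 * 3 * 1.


Left to right (same or higher precedence on left)
Postfix: 9 3 * 1 *


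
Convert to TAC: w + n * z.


Break into single-operator statements:
t1 = n * z
t2 = w + t1


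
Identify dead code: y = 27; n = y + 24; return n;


y is read by n's definition; n is returned
No dead code


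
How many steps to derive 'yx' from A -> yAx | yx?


Derivation: A => yx
Steps: 1


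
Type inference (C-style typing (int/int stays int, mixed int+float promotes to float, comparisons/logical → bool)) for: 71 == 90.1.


Operand types: int == float
Rule: comparison yields bool
Result type: bool


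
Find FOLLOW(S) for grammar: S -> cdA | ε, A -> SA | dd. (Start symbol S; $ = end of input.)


$ ∈ FOLLOW(S). For each A -> αBβ: add FIRST(β)\{ε} to FOLLOW(B); if β nullable, add FOLLOW(A).
FOLLOW(S) = {$, c, d}


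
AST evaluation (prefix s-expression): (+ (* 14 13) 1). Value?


Evaluate inner: (* 14 13) = 182
Evaluate root: (+ 182 1) = 183
Result: 183


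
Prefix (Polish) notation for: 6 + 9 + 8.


left-to-right (same/higher precedence on left): tree is (+ (+ 6 9) 8)
Prefix: + + 6 9 8


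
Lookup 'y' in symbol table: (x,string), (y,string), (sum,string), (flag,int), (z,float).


Lookup 'y' → type string


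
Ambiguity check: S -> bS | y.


right-linear, alternatives start with distinct terminals 'b' vs 'y': unique leftmost derivation
Unambiguous


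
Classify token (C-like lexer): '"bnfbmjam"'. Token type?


Pattern: double-quoted sequence
Type: STRING_LITERAL


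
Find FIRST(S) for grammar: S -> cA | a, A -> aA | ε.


Per alternative of S: FIRST(cA) = {c}; FIRST(a) = {a}
FIRST(S) = {a, c}


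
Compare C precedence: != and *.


'*' is multiplicative (level 10); '!=' is equality (level 6)
Higher level binds tighter
'*' has higher precedence than '!='


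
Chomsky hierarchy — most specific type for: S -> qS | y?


Right-linear: every RHS is a terminal or a terminal followed by one nonterminal
Classification: Type 3 (Regular)


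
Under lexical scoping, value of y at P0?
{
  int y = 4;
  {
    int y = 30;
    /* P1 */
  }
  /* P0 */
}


y declared in the same block as P0
y = 4


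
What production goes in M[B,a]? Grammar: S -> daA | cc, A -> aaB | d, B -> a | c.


For [B, a]: 'a' ∈ FIRST(a)
Entry: B -> a


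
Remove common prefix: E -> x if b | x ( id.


Common prefix: 'x'
Factored: E -> x E', E' -> if b | ( id


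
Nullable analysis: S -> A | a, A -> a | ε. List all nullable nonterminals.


A nonterminal is nullable iff some alternative derives ε (directly, or every symbol in it is nullable)
Nullable: {A, S}


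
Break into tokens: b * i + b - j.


Scan left to right, longest-match per lexeme
Tokens: ID(b), OP(*), ID(i), OP(+), ID(b), OP(-), ID(j)


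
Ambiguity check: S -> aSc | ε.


balanced a^n…c^n: each string has a unique parse
Unambiguous


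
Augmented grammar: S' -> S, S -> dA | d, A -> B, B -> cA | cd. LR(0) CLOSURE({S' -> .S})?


Start: S' -> .S
For each item with dot before a nonterminal B, add B -> .γ for every B-production
Closure: [S' -> .S, S -> .dA, S -> .d]


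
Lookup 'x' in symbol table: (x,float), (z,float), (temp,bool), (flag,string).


Lookup 'x' → type float


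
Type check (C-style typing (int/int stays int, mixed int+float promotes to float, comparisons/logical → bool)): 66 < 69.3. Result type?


Operand types: int < float
Rule: comparison yields bool
Result type: bool


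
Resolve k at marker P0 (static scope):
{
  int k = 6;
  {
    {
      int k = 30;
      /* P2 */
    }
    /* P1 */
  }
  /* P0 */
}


k declared in the same block as P0
k = 6


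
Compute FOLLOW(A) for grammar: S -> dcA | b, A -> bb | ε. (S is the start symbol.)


$ ∈ FOLLOW(S). For each A -> αBβ: add FIRST(β)\{ε} to FOLLOW(B); if β nullable, add FOLLOW(A).
FOLLOW(A) = {$}


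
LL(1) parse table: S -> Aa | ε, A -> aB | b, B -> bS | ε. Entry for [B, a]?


For [B, a]: ε is nullable and 'a' ∈ FOLLOW(B)
Entry: B -> ε


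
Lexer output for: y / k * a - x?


Scan left to right, longest-match per lexeme
Tokens: ID(y), OP(/), ID(k), OP(*), ID(a), OP(-), ID(x)


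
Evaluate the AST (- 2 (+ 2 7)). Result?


Evaluate inner: (+ 2 7) = 9
Evaluate root: (- 2 9) = -7
Result: -7


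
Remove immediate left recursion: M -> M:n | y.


Left-recursive alternatives: M:n; non-recursive: y
Introduce M': M -> yM', M' -> :nM' | ε


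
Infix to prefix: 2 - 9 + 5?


left-to-right (same/higher precedence on left): tree is (+ (- 2 9) 5)
Prefix: + - 2 9 5


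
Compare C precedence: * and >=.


'*' is multiplicative (level 10); '>=' is relational (level 7)
Higher level binds tighter
'*' has higher precedence than '>='


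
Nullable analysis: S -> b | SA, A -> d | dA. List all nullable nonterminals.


A nonterminal is nullable iff some alternative derives ε (directly, or every symbol in it is nullable)
Nullable: {}


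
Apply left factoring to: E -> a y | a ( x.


Common prefix: 'a'
Factored: E -> a E', E' -> y | ( x


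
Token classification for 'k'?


Pattern: letter/underscore followed by alphanumerics, not a keyword
Type: IDENTIFIER


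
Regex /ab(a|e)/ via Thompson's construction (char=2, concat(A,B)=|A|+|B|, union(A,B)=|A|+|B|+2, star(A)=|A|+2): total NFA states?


Syntax tree has 4 char leaf(s), 1 union(s), 0 star(s)
chars contribute 4×2 = 8; each union adds +2; each star adds +2
Total: 8 + 2 + 0 = 10 states


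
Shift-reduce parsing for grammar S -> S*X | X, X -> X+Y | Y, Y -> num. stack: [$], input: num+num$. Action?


no handle on stack; shift 'num'
Action: shift


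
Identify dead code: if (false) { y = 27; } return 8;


condition is constant false, so the whole block is unreachable
Dead: 'if (false) { y = 27; }'


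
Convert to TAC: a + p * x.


Break into single-operator statements:
t1 = p * x
t2 = a + t1


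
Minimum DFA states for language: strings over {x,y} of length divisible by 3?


Track length mod 3: states 0..2, accept at 0
Minimal DFA: 3 states


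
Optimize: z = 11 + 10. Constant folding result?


11 + 10 = 21 at compile time
Optimized: z = 21


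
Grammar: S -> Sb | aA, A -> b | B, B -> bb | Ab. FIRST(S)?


Per alternative of S: FIRST(Sb) = {a}; FIRST(aA) = {a}
FIRST(S) = {a}


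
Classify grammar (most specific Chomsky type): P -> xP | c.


Right-linear: every RHS is a terminal or a terminal followed by one nonterminal
Classification: Type 3 (Regular)


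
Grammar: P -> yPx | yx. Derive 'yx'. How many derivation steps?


Derivation: P => yx
Steps: 1


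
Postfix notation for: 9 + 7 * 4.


* has higher precedence, evaluate 7*4 first
Postfix: 9 7 4 * +


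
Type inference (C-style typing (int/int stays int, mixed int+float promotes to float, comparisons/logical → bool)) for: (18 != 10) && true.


Operand types: bool && bool
Rule: logical operators take bool operands and yield bool
Result type: bool


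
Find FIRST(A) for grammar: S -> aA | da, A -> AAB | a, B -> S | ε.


Per alternative of A: FIRST(AAB) = {a}; FIRST(a) = {a}
FIRST(A) = {a}


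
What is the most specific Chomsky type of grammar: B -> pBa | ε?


Single nonterminal LHS, but p^n a^n is not regular
Classification: Type 2 (Context-Free)


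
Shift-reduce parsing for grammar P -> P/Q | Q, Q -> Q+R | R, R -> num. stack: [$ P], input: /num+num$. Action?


shift '/' to continue P -> P/Q
Action: shift


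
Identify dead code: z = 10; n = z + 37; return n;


z is read by n's definition; n is returned
No dead code


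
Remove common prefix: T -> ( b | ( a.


Common prefix: '('
Factored: T -> ( T', T' -> b | a


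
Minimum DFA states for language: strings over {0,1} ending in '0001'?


Track the longest suffix of input matching a prefix of '0001': 5 classes (prefixes of length 0..4)
Minimal DFA: 5 states


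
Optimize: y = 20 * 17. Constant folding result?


20 * 17 = 340 at compile time
Optimized: y = 340


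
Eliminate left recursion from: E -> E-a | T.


Left-recursive alternatives: E-a; non-recursive: T
Introduce E': E -> TE', E' -> -aE' | ε


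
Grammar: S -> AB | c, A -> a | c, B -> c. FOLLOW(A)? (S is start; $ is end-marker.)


$ ∈ FOLLOW(S). For each A -> αBβ: add FIRST(β)\{ε} to FOLLOW(B); if β nullable, add FOLLOW(A).
FOLLOW(A) = {c}


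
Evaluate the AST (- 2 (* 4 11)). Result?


Evaluate inner: (* 4 11) = 44
Evaluate root: (- 2 44) = -42
Result: -42


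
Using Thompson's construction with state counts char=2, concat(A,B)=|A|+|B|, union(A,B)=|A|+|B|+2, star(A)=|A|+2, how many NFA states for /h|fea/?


Syntax tree has 4 char leaf(s), 1 union(s), 0 star(s)
chars contribute 4×2 = 8; each union adds +2; each star adds +2
Total: 8 + 2 + 0 = 10 states


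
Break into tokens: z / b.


Scan left to right, longest-match per lexeme
Tokens: ID(z), OP(/), ID(b)


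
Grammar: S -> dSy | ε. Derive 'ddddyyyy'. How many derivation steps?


Derivation: S => dSy => ddSyy => dddSyyy => ddddSyyyy => ddddyyyy
Steps: 5


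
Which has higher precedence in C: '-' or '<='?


'-' is additive (level 9); '<=' is relational (level 7)
Higher level binds tighter
'-' has higher precedence than '<='


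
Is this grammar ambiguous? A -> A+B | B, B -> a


precedence layered via separate nonterminal B: deterministic
Unambiguous


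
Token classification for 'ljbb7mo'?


Pattern: letter/underscore followed by alphanumerics, not a keyword
Type: IDENTIFIER


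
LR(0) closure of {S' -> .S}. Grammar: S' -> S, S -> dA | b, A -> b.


Start: S' -> .S
For each item with dot before a nonterminal B, add B -> .γ for every B-production
Closure: [S' -> .S, S -> .dA, S -> .b]


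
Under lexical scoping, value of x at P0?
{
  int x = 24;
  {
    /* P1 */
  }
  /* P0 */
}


x declared in the same block as P0
x = 24


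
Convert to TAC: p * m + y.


Break into single-operator statements:
t1 = p * m
t2 = t1 + y


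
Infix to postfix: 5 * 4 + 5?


Left to right (same or higher precedence on left)
Postfix: 5 4 * 5 +


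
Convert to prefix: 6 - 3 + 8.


left-to-right (same/higher precedence on left): tree is (+ (- 6 3) 8)
Prefix: + - 6 3 8


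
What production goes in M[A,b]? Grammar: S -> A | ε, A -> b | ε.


For [A, b]: 'b' ∈ FIRST(b)
Entry: A -> b


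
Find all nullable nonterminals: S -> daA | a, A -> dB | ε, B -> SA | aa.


A nonterminal is nullable iff some alternative derives ε (directly, or every symbol in it is nullable)
Nullable: {A}


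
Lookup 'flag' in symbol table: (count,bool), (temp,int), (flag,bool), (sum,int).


Lookup 'flag' → type bool


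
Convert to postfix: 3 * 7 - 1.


Left to right (same or higher precedence on left)
Postfix: 3 7 * 1 -


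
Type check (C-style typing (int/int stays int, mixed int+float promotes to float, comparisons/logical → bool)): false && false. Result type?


Operand types: bool && bool
Rule: logical operators take bool operands and yield bool
Result type: bool


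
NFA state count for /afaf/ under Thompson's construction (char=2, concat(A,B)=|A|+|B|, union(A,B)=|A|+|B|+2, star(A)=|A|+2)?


Syntax tree has 4 char leaf(s), 0 union(s), 0 star(s)
chars contribute 4×2 = 8; each union adds +2; each star adds +2
Total: 8 + 0 + 0 = 8 states


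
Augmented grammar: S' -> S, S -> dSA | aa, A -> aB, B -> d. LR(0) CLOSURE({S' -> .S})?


Start: S' -> .S
For each item with dot before a nonterminal B, add B -> .γ for every B-production
Closure: [S' -> .S, S -> .dSA, S -> .aa]


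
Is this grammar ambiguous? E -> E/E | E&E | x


'x/x&x' has two parse trees (no precedence encoded between / and &)
Ambiguous


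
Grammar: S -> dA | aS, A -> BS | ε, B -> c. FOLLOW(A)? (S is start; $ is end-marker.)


$ ∈ FOLLOW(S). For each A -> αBβ: add FIRST(β)\{ε} to FOLLOW(B); if β nullable, add FOLLOW(A).
FOLLOW(A) = {$}


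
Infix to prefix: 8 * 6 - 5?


left-to-right (same/higher precedence on left): tree is (- (* 8 6) 5)
Prefix: - * 8 6 5


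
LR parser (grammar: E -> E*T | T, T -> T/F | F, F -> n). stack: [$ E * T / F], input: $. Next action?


handle 'T/F' on top
Action: reduce (T -> T/F)


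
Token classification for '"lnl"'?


Pattern: double-quoted sequence
Type: STRING_LITERAL


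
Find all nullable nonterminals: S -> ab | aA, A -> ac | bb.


A nonterminal is nullable iff some alternative derives ε (directly, or every symbol in it is nullable)
Nullable: {}


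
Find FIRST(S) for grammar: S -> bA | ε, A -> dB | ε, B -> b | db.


Per alternative of S: FIRST(bA) = {b}; FIRST(ε) = {ε}
FIRST(S) = {b, ε}


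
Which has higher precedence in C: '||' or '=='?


'==' is equality (level 6); '||' is logical OR (level 1)
Higher level binds tighter
'==' has higher precedence than '||'


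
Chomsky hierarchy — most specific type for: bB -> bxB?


LHS has context (more than one symbol) and |LHS| ≤ |RHS|
Classification: Type 1 (Context-Sensitive)


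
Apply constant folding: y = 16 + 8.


16 + 8 = 24 at compile time
Optimized: y = 24


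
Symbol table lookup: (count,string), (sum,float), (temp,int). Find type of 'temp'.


Lookup 'temp' → type int


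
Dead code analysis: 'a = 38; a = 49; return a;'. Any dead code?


first assignment to a is overwritten before any read
Dead: 'a = 38'


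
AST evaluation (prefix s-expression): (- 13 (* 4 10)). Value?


Evaluate inner: (* 4 10) = 40
Evaluate root: (- 13 40) = -27
Result: -27


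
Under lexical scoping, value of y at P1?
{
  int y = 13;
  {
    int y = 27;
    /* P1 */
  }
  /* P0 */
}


y declared in the same block as P1
y = 27


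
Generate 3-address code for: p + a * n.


Break into single-operator statements:
t1 = a * n
t2 = p + t1


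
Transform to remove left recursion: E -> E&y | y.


Left-recursive alternatives: E&y; non-recursive: y
Introduce E': E -> yE', E' -> &yE' | ε


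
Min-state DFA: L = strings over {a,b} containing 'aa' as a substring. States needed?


KMP-style automaton: 2 progress states + 1 absorbing accept = 3
Minimal DFA: 3 states


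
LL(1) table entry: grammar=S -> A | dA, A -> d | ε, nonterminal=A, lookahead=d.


For [A, d]: 'd' ∈ FIRST(d)
Entry: A -> d


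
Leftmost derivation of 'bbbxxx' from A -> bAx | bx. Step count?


Derivation: A => bAx => bbAxx => bbbxxx
Steps: 3


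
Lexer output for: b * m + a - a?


Scan left to right, longest-match per lexeme
Tokens: ID(b), OP(*), ID(m), OP(+), ID(a), OP(-), ID(a)


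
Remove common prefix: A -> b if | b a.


Common prefix: 'b'
Factored: A -> b A', A' -> if | a


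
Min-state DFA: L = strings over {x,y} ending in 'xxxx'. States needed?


Track the longest suffix of input matching a prefix of 'xxxx': 5 classes (prefixes of length 0..4)
Minimal DFA: 5 states


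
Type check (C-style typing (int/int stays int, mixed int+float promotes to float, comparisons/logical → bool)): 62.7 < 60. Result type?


Operand types: float < int
Rule: comparison yields bool
Result type: bool


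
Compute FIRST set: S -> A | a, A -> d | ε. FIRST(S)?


Per alternative of S: FIRST(A) = {d, ε}; FIRST(a) = {a}
FIRST(S) = {a, d, ε}


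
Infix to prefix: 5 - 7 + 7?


left-to-right (same/higher precedence on left): tree is (+ (- 5 7) 7)
Prefix: + - 5 7 7


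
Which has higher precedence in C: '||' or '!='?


'!=' is equality (level 6); '||' is logical OR (level 1)
Higher level binds tighter
'!=' has higher precedence than '||'


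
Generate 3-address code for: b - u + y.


Break into single-operator statements:
t1 = b - u
t2 = t1 + y


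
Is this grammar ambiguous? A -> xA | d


right-linear, alternatives start with distinct terminals 'x' vs 'd': unique leftmost derivation
Unambiguous


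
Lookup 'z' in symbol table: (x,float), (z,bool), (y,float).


Lookup 'z' → type bool


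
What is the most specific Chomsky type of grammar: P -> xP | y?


Right-linear: every RHS is a terminal or a terminal followed by one nonterminal
Classification: Type 3 (Regular)


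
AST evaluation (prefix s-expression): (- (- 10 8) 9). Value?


Evaluate inner: (- 10 8) = 2
Evaluate root: (- 2 9) = -7
Result: -7


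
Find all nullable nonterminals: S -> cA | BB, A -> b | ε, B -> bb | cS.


A nonterminal is nullable iff some alternative derives ε (directly, or every symbol in it is nullable)
Nullable: {A}


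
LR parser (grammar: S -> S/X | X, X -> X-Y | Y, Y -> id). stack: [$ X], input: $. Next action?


lookahead ∉ {-} so X won't extend; reduce S -> X
Action: reduce (S -> X)


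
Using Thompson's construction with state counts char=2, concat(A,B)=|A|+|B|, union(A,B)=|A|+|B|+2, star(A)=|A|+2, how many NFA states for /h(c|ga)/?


Syntax tree has 4 char leaf(s), 1 union(s), 0 star(s)
chars contribute 4×2 = 8; each union adds +2; each star adds +2
Total: 8 + 2 + 0 = 10 states


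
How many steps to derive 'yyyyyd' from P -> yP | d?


Derivation: P => yP => yyP => yyyP => yyyyP => yyyyyP => yyyyyd
Steps: 6


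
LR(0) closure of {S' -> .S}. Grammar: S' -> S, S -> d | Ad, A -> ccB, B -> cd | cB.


Start: S' -> .S
For each item with dot before a nonterminal B, add B -> .γ for every B-production
Closure: [S' -> .S, S -> .d, S -> .Ad, A -> .ccB]


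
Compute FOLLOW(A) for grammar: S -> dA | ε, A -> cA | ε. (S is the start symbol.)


$ ∈ FOLLOW(S). For each A -> αBβ: add FIRST(β)\{ε} to FOLLOW(B); if β nullable, add FOLLOW(A).
FOLLOW(A) = {$}


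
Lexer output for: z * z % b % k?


Scan left to right, longest-match per lexeme
Tokens: ID(z), OP(*), ID(z), OP(%), ID(b), OP(%), ID(k)


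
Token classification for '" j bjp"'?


Pattern: double-quoted sequence
Type: STRING_LITERAL


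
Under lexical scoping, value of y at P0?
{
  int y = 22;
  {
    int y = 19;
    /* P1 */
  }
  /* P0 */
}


y declared in the same block as P0
y = 22


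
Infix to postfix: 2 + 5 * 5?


* has higher precedence, evaluate 5*5 first
Postfix: 2 5 5 * +


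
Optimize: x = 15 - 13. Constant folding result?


15 - 13 = 2 at compile time
Optimized: x = 2


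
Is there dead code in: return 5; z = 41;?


statement follows a return and is unreachable
Dead: 'z = 41'


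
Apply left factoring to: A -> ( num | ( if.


Common prefix: '('
Factored: A -> ( A', A' -> num | if


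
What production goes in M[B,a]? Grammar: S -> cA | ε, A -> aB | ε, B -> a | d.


For [B, a]: 'a' ∈ FIRST(a)
Entry: B -> a


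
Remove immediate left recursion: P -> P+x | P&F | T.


Left-recursive alternatives: P+x, P&F; non-recursive: T
Introduce P': P -> TP', P' -> +xP' | &FP' | ε


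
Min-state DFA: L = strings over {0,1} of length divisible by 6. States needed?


Track length mod 6: states 0..5, accept at 0
Minimal DFA: 6 states


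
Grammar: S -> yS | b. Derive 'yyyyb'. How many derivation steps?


Derivation: S => yS => yyS => yyyS => yyyyS => yyyyb
Steps: 5


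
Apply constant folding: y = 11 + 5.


11 + 5 = 16 at compile time
Optimized: y = 16


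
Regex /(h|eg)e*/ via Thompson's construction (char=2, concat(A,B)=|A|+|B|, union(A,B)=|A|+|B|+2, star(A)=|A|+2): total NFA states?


Syntax tree has 4 char leaf(s), 1 union(s), 1 star(s)
chars contribute 4×2 = 8; each union adds +2; each star adds +2
Total: 8 + 2 + 2 = 12 states


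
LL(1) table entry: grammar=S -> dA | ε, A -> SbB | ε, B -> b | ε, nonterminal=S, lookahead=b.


For [S, b]: ε is nullable and 'b' ∈ FOLLOW(S)
Entry: S -> ε


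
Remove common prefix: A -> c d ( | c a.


Common prefix: 'c'
Factored: A -> c A', A' -> d ( | a


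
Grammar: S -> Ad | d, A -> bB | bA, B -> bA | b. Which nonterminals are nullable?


A nonterminal is nullable iff some alternative derives ε (directly, or every symbol in it is nullable)
Nullable: {}


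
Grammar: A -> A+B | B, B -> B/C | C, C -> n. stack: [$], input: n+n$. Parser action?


no handle on stack; shift 'n'
Action: shift


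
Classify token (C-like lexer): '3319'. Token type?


Pattern: digits only
Type: INTEGER_LITERAL


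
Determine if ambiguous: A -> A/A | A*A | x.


'x/x*x' has two parse trees (no precedence encoded between / and *)
Ambiguous


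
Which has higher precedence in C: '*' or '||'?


'*' is multiplicative (level 10); '||' is logical OR (level 1)
Higher level binds tighter
'*' has higher precedence than '||'


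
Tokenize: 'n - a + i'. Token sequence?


Scan left to right, longest-match per lexeme
Tokens: ID(n), OP(-), ID(a), OP(+), ID(i)


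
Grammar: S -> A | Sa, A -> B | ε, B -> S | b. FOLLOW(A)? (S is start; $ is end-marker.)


$ ∈ FOLLOW(S). For each A -> αBβ: add FIRST(β)\{ε} to FOLLOW(B); if β nullable, add FOLLOW(A).
FOLLOW(A) = {$, a}


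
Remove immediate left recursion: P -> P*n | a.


Left-recursive alternatives: P*n; non-recursive: a
Introduce P': P -> aP', P' -> *nP' | ε


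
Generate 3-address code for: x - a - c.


Break into single-operator statements:
t1 = x - a
t2 = t1 - c


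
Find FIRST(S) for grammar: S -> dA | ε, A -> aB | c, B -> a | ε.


Per alternative of S: FIRST(dA) = {d}; FIRST(ε) = {ε}
FIRST(S) = {d, ε}


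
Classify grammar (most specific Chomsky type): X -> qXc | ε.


Single nonterminal LHS, but q^n c^n is not regular
Classification: Type 2 (Context-Free)


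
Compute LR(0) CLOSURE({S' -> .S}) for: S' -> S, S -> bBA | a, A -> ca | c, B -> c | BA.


Start: S' -> .S
For each item with dot before a nonterminal B, add B -> .γ for every B-production
Closure: [S' -> .S, S -> .bBA, S -> .a]


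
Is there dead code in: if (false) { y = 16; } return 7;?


condition is constant false, so the whole block is unreachable
Dead: 'if (false) { y = 16; }'


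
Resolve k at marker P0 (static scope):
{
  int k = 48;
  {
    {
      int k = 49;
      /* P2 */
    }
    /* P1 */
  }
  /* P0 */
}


k declared in the same block as P0
k = 48


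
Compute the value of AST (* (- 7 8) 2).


Evaluate inner: (- 7 8) = -1
Evaluate root: (* -1 2) = -2
Result: -2


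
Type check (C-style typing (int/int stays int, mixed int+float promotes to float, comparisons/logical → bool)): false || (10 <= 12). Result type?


Operand types: bool || bool
Rule: logical operators take bool operands and yield bool
Result type: bool


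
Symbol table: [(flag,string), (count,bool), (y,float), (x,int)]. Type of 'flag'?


Lookup 'flag' → type string


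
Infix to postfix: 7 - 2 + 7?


Left to right (same or higher precedence on left)
Postfix: 7 2 - 7 +


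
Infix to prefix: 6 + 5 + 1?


left-to-right (same/higher precedence on left): tree is (+ (+ 6 5) 1)
Prefix: + + 6 5 1


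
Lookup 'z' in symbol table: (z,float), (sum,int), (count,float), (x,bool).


Lookup 'z' → type float


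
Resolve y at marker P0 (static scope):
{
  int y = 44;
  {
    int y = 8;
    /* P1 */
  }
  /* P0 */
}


y declared in the same block as P0
y = 44


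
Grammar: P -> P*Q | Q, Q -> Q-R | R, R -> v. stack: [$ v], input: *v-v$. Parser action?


'v' on top is the handle for R -> v
Action: reduce (R -> v)


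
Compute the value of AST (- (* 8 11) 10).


Evaluate inner: (* 8 11) = 88
Evaluate root: (- 88 10) = 78
Result: 78


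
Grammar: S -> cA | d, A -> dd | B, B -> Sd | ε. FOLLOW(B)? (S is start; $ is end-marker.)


$ ∈ FOLLOW(S). For each A -> αBβ: add FIRST(β)\{ε} to FOLLOW(B); if β nullable, add FOLLOW(A).
FOLLOW(B) = {$, d}


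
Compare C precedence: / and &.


'/' is multiplicative (level 10); '&' is bitwise AND (level 5)
Higher level binds tighter
'/' has higher precedence than '&'


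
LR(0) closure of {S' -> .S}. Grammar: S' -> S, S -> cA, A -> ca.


Start: S' -> .S
For each item with dot before a nonterminal B, add B -> .γ for every B-production
Closure: [S' -> .S, S -> .cA]


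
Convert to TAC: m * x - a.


Break into single-operator statements:
t1 = m * x
t2 = t1 - a


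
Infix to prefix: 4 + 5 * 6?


'*' binds tighter: tree is (+ 4 (* 5 6))
Prefix: + 4 * 5 6


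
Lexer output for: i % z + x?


Scan left to right, longest-match per lexeme
Tokens: ID(i), OP(%), ID(z), OP(+), ID(x)


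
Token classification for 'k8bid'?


Pattern: letter/underscore followed by alphanumerics, not a keyword
Type: IDENTIFIER


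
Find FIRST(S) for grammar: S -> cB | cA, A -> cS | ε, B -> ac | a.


Per alternative of S: FIRST(cB) = {c}; FIRST(cA) = {c}
FIRST(S) = {c}


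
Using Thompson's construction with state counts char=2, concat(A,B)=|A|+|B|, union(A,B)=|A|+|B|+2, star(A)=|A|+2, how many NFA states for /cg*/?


Syntax tree has 2 char leaf(s), 0 union(s), 1 star(s)
chars contribute 2×2 = 4; each union adds +2; each star adds +2
Total: 4 + 0 + 2 = 6 states


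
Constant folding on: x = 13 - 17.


13 - 17 = -4 at compile time
Optimized: x = -4


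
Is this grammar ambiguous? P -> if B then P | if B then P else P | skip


dangling else: 'if B then if B then skip else skip' parses two ways
Ambiguous


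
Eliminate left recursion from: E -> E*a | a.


Left-recursive alternatives: E*a; non-recursive: a
Introduce E': E -> aE', E' -> *aE' | ε


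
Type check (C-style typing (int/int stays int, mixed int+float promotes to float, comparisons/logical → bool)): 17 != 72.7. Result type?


Operand types: int != float
Rule: comparison yields bool
Result type: bool


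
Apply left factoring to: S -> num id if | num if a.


Common prefix: 'num'
Factored: S -> num S', S' -> id if | if a


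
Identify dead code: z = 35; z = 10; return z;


first assignment to z is overwritten before any read
Dead: 'z = 35'


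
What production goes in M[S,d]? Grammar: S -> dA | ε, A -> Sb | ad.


For [S, d]: 'd' ∈ FIRST(dA)
Entry: S -> dA


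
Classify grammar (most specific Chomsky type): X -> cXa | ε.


Single nonterminal LHS, but c^n a^n is not regular
Classification: Type 2 (Context-Free)


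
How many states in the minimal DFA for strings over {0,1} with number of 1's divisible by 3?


Track (count of 1) mod 3: states 0..2, accept at 0
Minimal DFA: 3 states
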